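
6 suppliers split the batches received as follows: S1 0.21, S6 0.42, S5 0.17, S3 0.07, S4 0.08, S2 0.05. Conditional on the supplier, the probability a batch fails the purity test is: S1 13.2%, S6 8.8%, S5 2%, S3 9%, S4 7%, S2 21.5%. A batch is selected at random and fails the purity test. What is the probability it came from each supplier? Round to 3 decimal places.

S1 0.306, S6 0.407, S5 0.037, S3 0.069, S4 0.062, S2 0.118

By Bayes' rule, posterior ∝ prior × likelihood:
  S1: 0.21 × 0.132 = 0.02772
  S6: 0.42 × 0.088 = 0.03696
  S5: 0.17 × 0.02 = 0.0034
  S3: 0.07 × 0.09 = 0.0063
  S4: 0.08 × 0.07 = 0.0056
  S2: 0.05 × 0.215 = 0.01075
Total = 0.09073.
P(S1 | off-spec) = 0.02772/0.09073 ≈ 0.306
P(S6 | off-spec) = 0.03696/0.09073 ≈ 0.407
P(S5 | off-spec) = 0.0034/0.09073 ≈ 0.037
P(S3 | off-spec) = 0.0063/0.09073 ≈ 0.069
P(S4 | off-spec) = 0.0056/0.09073 ≈ 0.062
P(S2 | off-spec) = 0.01075/0.09073 ≈ 0.118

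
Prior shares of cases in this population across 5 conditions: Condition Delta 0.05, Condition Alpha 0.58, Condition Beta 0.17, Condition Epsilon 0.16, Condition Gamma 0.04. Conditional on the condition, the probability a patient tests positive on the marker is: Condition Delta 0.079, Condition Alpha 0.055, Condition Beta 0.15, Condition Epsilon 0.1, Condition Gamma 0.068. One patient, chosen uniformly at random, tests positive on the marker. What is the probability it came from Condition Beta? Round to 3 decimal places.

Unnormalized posteriors (prior × likelihood):
  Condition Delta: 0.05 × 0.079 = 0.00395
  Condition Alpha: 0.58 × 0.055 = 0.0319
  Condition Beta: 0.17 × 0.15 = 0.0255
  Condition Epsilon: 0.16 × 0.1 = 0.016
  Condition Gamma: 0.04 × 0.068 = 0.00272
Total = 0.08007.
P(Condition Beta | evidence) = 0.0255 / 0.08007 ≈ 0.318.

0.318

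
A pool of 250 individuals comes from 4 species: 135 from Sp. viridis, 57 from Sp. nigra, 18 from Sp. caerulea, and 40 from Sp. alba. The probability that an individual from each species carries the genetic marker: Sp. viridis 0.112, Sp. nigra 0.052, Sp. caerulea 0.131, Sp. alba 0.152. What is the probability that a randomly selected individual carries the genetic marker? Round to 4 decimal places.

Unnormalized posteriors (prior × likelihood):
  Sp. viridis: 0.54 × 0.112 = 0.06048
  Sp. nigra: 0.228 × 0.052 = 0.011856
  Sp. caerulea: 0.072 × 0.131 = 0.009432
  Sp. alba: 0.16 × 0.152 = 0.02432
P(marker) = 0.06048 + 0.011856 + 0.009432 + 0.02432 = 0.106088 → 0.1061.

0.1061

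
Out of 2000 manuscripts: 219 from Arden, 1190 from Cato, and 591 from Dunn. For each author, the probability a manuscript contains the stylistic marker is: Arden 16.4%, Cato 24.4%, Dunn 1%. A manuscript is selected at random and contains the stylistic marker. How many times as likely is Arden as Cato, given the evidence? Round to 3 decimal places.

0.124

By Bayes' rule, posterior ∝ prior × likelihood:
  Arden: 0.1095 × 0.164 = 0.017958
  Cato: 0.595 × 0.244 = 0.14518
  Dunn: 0.2955 × 0.01 = 0.002955
Sum = 0.166093.
The ratio is 0.017958 / 0.14518 (the normalizer cancels) = 0.124.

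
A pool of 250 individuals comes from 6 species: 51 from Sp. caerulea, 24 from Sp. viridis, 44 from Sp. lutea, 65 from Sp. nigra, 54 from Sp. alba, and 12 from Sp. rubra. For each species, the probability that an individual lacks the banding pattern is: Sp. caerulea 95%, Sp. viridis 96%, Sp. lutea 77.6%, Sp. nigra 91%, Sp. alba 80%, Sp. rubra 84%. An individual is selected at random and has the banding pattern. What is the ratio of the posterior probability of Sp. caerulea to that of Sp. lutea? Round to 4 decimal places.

Taking complements, P(banded | each) = Sp. caerulea 0.05, Sp. viridis 0.04, Sp. lutea 0.224, Sp. nigra 0.09, Sp. alba 0.2, Sp. rubra 0.16.
Compute prior × likelihood for every hypothesis:
  Sp. caerulea: 0.204 × 0.05 = 0.0102
  Sp. viridis: 0.096 × 0.04 = 0.00384
  Sp. lutea: 0.176 × 0.224 = 0.039424
  Sp. nigra: 0.26 × 0.09 = 0.0234
  Sp. alba: 0.216 × 0.2 = 0.0432
  Sp. rubra: 0.048 × 0.16 = 0.00768
Sum = 0.127744.
The ratio is 0.0102 / 0.039424 (the normalizer cancels) = 0.2587.

0.2587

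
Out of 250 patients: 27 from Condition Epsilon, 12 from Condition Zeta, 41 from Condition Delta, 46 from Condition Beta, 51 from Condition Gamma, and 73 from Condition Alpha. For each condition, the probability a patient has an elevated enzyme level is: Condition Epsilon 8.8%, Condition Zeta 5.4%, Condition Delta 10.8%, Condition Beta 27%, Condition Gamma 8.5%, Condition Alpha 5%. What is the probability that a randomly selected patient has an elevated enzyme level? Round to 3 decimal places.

0.111

Compute prior × likelihood for every hypothesis:
  Condition Epsilon: 0.108 × 0.088 = 0.009504
  Condition Zeta: 0.048 × 0.054 = 0.002592
  Condition Delta: 0.164 × 0.108 = 0.017712
  Condition Beta: 0.184 × 0.27 = 0.04968
  Condition Gamma: 0.204 × 0.085 = 0.01734
  Condition Alpha: 0.292 × 0.05 = 0.0146
P(elevated) = 0.009504 + 0.002592 + 0.017712 + 0.04968 + 0.01734 + 0.0146 = 0.111428 → 0.111.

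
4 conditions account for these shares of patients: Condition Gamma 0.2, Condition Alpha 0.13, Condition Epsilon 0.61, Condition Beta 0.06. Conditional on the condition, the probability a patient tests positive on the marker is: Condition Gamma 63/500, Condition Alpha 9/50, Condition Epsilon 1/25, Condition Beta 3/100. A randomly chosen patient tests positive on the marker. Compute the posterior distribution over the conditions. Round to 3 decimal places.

Condition Gamma 0.337, Condition Alpha 0.313, Condition Epsilon 0.326, Condition Beta 0.024

Prior × likelihood for each hypothesis:
  Condition Gamma: 0.2 × 0.126 = 0.0252
  Condition Alpha: 0.13 × 0.18 = 0.0234
  Condition Epsilon: 0.61 × 0.04 = 0.0244
  Condition Beta: 0.06 × 0.03 = 0.0018
Sum = 0.0748.
P(Condition Gamma | marker-positive) = 0.0252/0.0748 ≈ 0.337
P(Condition Alpha | marker-positive) = 0.0234/0.0748 ≈ 0.313
P(Condition Epsilon | marker-positive) = 0.0244/0.0748 ≈ 0.326
P(Condition Beta | marker-positive) = 0.0018/0.0748 ≈ 0.024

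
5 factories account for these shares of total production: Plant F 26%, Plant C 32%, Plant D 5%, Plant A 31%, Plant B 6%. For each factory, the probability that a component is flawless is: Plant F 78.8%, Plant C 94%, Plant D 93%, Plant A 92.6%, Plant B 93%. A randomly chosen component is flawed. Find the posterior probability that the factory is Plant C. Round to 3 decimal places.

0.183

Taking complements, P(flawed | each) = Plant F 0.212, Plant C 0.06, Plant D 0.07, Plant A 0.074, Plant B 0.07.
Prior × likelihood for each hypothesis:
  Plant F: 0.26 × 0.212 = 0.05512
  Plant C: 0.32 × 0.06 = 0.0192
  Plant D: 0.05 × 0.07 = 0.0035
  Plant A: 0.31 × 0.074 = 0.02294
  Plant B: 0.06 × 0.07 = 0.0042
Total = 0.10496.
P(Plant C | evidence) = 0.0192 / 0.10496 ≈ 0.183.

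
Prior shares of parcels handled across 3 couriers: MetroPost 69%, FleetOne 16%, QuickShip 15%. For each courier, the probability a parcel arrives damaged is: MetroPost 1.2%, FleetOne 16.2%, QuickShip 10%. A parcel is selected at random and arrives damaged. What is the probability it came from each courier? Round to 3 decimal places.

MetroPost 0.168, FleetOne 0.527, QuickShip 0.305

Prior × likelihood for each hypothesis:
  MetroPost: 0.69 × 0.012 = 0.00828
  FleetOne: 0.16 × 0.162 = 0.02592
  QuickShip: 0.15 × 0.1 = 0.015
Normalizing constant = 0.0492.
P(MetroPost | damaged) = 0.00828/0.0492 ≈ 0.168
P(FleetOne | damaged) = 0.02592/0.0492 ≈ 0.527
P(QuickShip | damaged) = 0.015/0.0492 ≈ 0.305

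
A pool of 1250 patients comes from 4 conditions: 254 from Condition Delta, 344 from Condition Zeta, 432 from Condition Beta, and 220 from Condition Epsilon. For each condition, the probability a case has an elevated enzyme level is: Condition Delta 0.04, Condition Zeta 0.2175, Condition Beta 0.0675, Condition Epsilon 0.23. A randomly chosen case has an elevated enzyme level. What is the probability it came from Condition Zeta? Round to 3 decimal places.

0.454

Compute prior × likelihood for every hypothesis:
  Condition Delta: 0.2032 × 0.04 = 0.008128
  Condition Zeta: 0.2752 × 0.2175 = 0.059856
  Condition Beta: 0.3456 × 0.0675 = 0.023328
  Condition Epsilon: 0.176 × 0.23 = 0.04048
Total = 0.131792.
P(Condition Zeta | evidence) = 0.059856 / 0.131792 ≈ 0.454.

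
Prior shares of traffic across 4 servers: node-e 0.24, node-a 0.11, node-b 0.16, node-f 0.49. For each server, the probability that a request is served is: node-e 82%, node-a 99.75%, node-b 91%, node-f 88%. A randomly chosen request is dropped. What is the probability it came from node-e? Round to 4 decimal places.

Taking complements, P(dropped | each) = node-e 0.18, node-a 0.0025, node-b 0.09, node-f 0.12.
Unnormalized posteriors (prior × likelihood):
  node-e: 0.24 × 0.18 = 0.0432
  node-a: 0.11 × 0.0025 = 0.000275
  node-b: 0.16 × 0.09 = 0.0144
  node-f: 0.49 × 0.12 = 0.0588
Total = 0.116675.
P(node-e | evidence) = 0.0432 / 0.116675 ≈ 0.3703.

0.3703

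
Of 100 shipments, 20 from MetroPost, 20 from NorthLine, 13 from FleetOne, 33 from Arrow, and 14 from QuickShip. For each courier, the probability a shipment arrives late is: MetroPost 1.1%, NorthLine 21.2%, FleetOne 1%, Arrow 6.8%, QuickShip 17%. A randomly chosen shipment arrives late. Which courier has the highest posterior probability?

NorthLine

By Bayes' rule, posterior ∝ prior × likelihood:
  MetroPost: 0.2 × 0.011 = 0.0022
  NorthLine: 0.2 × 0.212 = 0.0424
  FleetOne: 0.13 × 0.01 = 0.0013
  Arrow: 0.33 × 0.068 = 0.02244
  QuickShip: 0.14 × 0.17 = 0.0238
Sum = 0.09214.
Largest term belongs to NorthLine, so NorthLine is most probable.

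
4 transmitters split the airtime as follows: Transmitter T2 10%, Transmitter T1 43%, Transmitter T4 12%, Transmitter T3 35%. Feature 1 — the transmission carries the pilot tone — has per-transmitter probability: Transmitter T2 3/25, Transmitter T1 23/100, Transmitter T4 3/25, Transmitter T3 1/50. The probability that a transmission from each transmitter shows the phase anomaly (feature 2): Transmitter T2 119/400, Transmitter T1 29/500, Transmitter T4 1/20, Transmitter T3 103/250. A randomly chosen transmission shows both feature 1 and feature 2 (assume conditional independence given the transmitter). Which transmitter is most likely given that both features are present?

Transmitter T1

By Bayes' rule, posterior ∝ prior × likelihood:
  Transmitter T2: 0.1 × 0.12 × 0.2975 = 0.00357
  Transmitter T1: 0.43 × 0.23 × 0.058 = 0.0057362
  Transmitter T4: 0.12 × 0.12 × 0.05 = 0.00072
  Transmitter T3: 0.35 × 0.02 × 0.412 = 0.002884
Normalizing constant = 0.0129102.
Largest term belongs to Transmitter T1, so Transmitter T1 is most probable.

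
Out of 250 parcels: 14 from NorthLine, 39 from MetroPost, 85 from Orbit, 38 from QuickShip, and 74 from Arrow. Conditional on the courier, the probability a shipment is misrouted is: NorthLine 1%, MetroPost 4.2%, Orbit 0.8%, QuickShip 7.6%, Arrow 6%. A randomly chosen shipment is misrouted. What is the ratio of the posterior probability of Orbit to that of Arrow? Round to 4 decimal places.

0.1532

Unnormalized posteriors (prior × likelihood):
  NorthLine: 0.056 × 0.01 = 0.00056
  MetroPost: 0.156 × 0.042 = 0.006552
  Orbit: 0.34 × 0.008 = 0.00272
  QuickShip: 0.152 × 0.076 = 0.011552
  Arrow: 0.296 × 0.06 = 0.01776
Sum = 0.039144.
The ratio is 0.00272 / 0.01776 (the normalizer cancels) = 0.1532.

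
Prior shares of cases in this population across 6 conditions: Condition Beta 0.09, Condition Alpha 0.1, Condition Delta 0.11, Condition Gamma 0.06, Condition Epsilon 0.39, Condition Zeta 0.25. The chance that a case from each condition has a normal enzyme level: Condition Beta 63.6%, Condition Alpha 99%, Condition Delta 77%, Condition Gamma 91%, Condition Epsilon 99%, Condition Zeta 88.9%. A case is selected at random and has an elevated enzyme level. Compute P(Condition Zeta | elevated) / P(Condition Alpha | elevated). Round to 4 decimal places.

27.7500

Taking complements, P(elevated | each) = Condition Beta 0.364, Condition Alpha 0.01, Condition Delta 0.23, Condition Gamma 0.09, Condition Epsilon 0.01, Condition Zeta 0.111.
Prior × likelihood for each hypothesis:
  Condition Beta: 0.09 × 0.364 = 0.03276
  Condition Alpha: 0.1 × 0.01 = 0.001
  Condition Delta: 0.11 × 0.23 = 0.0253
  Condition Gamma: 0.06 × 0.09 = 0.0054
  Condition Epsilon: 0.39 × 0.01 = 0.0039
  Condition Zeta: 0.25 × 0.111 = 0.02775
Sum = 0.09611.
The ratio is 0.02775 / 0.001 (the normalizer cancels) = 27.7500.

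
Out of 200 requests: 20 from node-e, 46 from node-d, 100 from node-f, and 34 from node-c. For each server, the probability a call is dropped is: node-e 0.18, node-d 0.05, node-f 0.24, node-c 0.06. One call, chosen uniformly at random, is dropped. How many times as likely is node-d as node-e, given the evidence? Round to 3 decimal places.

Compute prior × likelihood for every hypothesis:
  node-e: 0.1 × 0.18 = 0.018
  node-d: 0.23 × 0.05 = 0.0115
  node-f: 0.5 × 0.24 = 0.12
  node-c: 0.17 × 0.06 = 0.0102
Sum = 0.1597.
The ratio is 0.0115 / 0.018 (the normalizer cancels) = 0.639.

0.639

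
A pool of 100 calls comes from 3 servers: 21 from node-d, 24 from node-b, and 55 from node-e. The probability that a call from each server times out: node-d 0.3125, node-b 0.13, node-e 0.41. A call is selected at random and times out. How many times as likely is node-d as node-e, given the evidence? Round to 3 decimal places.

0.291

By Bayes' rule, posterior ∝ prior × likelihood:
  node-d: 0.21 × 0.3125 = 0.065625
  node-b: 0.24 × 0.13 = 0.0312
  node-e: 0.55 × 0.41 = 0.2255
Total = 0.322325.
The ratio is 0.065625 / 0.2255 (the normalizer cancels) = 0.291.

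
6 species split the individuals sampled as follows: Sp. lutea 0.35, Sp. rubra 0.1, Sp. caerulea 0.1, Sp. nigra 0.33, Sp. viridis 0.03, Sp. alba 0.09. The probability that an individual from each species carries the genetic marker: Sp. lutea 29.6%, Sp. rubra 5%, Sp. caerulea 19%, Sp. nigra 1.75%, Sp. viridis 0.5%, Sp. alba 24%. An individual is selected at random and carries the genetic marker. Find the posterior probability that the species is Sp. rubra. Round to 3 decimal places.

0.032

Prior × likelihood for each hypothesis:
  Sp. lutea: 0.35 × 0.296 = 0.1036
  Sp. rubra: 0.1 × 0.05 = 0.005
  Sp. caerulea: 0.1 × 0.19 = 0.019
  Sp. nigra: 0.33 × 0.0175 = 0.005775
  Sp. viridis: 0.03 × 0.005 = 0.00015
  Sp. alba: 0.09 × 0.24 = 0.0216
Normalizing constant = 0.155125.
P(Sp. rubra | evidence) = 0.005 / 0.155125 ≈ 0.032.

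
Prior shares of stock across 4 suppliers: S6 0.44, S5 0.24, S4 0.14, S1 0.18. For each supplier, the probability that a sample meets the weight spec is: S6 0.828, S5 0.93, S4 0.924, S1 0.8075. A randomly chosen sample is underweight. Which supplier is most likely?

S6

Taking complements, P(underweight | each) = S6 0.172, S5 0.07, S4 0.076, S1 0.1925.
Prior × likelihood for each hypothesis:
  S6: 0.44 × 0.172 = 0.07568
  S5: 0.24 × 0.07 = 0.0168
  S4: 0.14 × 0.076 = 0.01064
  S1: 0.18 × 0.1925 = 0.03465
Total = 0.13777.
Largest term belongs to S6, so S6 is most probable.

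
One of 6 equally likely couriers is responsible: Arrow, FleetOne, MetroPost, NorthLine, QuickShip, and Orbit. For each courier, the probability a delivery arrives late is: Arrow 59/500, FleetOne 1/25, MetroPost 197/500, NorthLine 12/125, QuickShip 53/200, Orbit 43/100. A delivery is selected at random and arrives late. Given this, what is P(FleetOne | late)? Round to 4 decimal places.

Since the prior is uniform, the posterior is proportional to the likelihood:
  Arrow: 0.118
  FleetOne: 0.04
  MetroPost: 0.394
  NorthLine: 0.096
  QuickShip: 0.265
  Orbit: 0.43
Total = 1.343.
P(FleetOne | evidence) = 0.04 / 1.343 ≈ 0.0298.

0.0298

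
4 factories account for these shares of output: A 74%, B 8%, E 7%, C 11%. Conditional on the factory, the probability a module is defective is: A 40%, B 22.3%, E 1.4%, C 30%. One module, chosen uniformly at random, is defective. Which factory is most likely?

Compute prior × likelihood for every hypothesis:
  A: 0.74 × 0.4 = 0.296
  B: 0.08 × 0.223 = 0.01784
  E: 0.07 × 0.014 = 0.00098
  C: 0.11 × 0.3 = 0.033
Normalizing constant = 0.34782.
Largest term belongs to A, so A is most probable.

A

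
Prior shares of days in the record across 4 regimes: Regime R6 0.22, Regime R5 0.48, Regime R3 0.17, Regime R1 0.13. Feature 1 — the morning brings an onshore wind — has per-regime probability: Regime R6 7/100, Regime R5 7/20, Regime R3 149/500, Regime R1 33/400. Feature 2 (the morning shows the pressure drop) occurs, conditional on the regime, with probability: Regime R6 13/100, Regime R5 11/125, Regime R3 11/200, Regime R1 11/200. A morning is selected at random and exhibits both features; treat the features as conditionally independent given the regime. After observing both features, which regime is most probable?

Regime R5

Prior × likelihood for each hypothesis:
  Regime R6: 0.22 × 0.07 × 0.13 = 0.002002
  Regime R5: 0.48 × 0.35 × 0.088 = 0.014784
  Regime R3: 0.17 × 0.298 × 0.055 = 0.0027863
  Regime R1: 0.13 × 0.0825 × 0.055 = 0.000589875
Total = 0.020162175.
Largest term belongs to Regime R5, so Regime R5 is most probable.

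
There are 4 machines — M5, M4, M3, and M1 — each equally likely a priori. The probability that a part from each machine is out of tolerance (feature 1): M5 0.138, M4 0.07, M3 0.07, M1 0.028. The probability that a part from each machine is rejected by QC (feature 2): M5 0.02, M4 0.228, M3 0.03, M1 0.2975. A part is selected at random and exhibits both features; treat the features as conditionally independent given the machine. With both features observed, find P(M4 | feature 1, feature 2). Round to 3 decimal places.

With a uniform prior (1/4 each), posterior ∝ likelihood:
  M5: 0.138 × 0.02 = 0.00276
  M4: 0.07 × 0.228 = 0.01596
  M3: 0.07 × 0.03 = 0.0021
  M1: 0.028 × 0.2975 = 0.00833
Sum = 0.02915.
P(M4 | evidence) = 0.01596 / 0.02915 ≈ 0.548.

0.548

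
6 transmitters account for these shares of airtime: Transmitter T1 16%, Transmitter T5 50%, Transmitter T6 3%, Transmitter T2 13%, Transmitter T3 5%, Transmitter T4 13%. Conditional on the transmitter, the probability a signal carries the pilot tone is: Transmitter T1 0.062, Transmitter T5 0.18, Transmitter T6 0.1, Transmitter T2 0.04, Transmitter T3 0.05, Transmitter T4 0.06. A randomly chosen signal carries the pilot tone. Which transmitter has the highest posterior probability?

Transmitter T5

Compute prior × likelihood for every hypothesis:
  Transmitter T1: 0.16 × 0.062 = 0.00992
  Transmitter T5: 0.5 × 0.18 = 0.09
  Transmitter T6: 0.03 × 0.1 = 0.003
  Transmitter T2: 0.13 × 0.04 = 0.0052
  Transmitter T3: 0.05 × 0.05 = 0.0025
  Transmitter T4: 0.13 × 0.06 = 0.0078
Normalizing constant = 0.11842.
Largest term belongs to Transmitter T5, so Transmitter T5 is most probable.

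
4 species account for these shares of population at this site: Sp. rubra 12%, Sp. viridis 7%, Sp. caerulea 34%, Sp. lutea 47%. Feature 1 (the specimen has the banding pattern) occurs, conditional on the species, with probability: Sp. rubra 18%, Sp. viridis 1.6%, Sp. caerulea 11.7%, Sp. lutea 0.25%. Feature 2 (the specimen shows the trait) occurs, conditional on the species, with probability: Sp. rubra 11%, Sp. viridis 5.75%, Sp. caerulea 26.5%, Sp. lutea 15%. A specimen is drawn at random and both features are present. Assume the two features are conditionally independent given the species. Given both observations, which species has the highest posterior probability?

Prior × likelihood for each hypothesis:
  Sp. rubra: 0.12 × 0.18 × 0.11 = 0.002376
  Sp. viridis: 0.07 × 0.016 × 0.0575 = 0.0000644
  Sp. caerulea: 0.34 × 0.117 × 0.265 = 0.0105417
  Sp. lutea: 0.47 × 0.0025 × 0.15 = 0.00017625
Sum = 0.01315835.
Largest term belongs to Sp. caerulea, so Sp. caerulea is most probable.

Sp. caerulea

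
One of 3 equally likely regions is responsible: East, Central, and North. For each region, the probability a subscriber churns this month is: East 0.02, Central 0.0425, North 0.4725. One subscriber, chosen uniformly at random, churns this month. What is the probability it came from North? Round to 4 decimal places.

Since the prior is uniform, the posterior is proportional to the likelihood:
  East: 0.02
  Central: 0.0425
  North: 0.4725
Total = 0.535.
P(North | evidence) = 0.4725 / 0.535 ≈ 0.8832.

0.8832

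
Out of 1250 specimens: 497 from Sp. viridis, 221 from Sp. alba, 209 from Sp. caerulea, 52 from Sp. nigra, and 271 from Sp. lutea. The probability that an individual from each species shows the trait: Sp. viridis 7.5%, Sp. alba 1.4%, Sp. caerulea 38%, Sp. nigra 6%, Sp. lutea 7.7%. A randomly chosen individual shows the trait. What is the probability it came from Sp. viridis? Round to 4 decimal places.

0.2593

By Bayes' rule, posterior ∝ prior × likelihood:
  Sp. viridis: 0.3976 × 0.075 = 0.02982
  Sp. alba: 0.1768 × 0.014 = 0.0024752
  Sp. caerulea: 0.1672 × 0.38 = 0.063536
  Sp. nigra: 0.0416 × 0.06 = 0.002496
  Sp. lutea: 0.2168 × 0.077 = 0.0166936
Sum = 0.1150208.
P(Sp. viridis | evidence) = 0.02982 / 0.1150208 ≈ 0.2593.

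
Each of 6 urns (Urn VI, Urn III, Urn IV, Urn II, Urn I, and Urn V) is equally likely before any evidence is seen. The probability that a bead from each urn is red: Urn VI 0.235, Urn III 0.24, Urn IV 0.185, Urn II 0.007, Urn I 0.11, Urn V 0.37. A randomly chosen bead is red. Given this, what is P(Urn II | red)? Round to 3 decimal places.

0.006

With a uniform prior (1/6 each), posterior ∝ likelihood:
  Urn VI: 0.235
  Urn III: 0.24
  Urn IV: 0.185
  Urn II: 0.007
  Urn I: 0.11
  Urn V: 0.37
Sum = 1.147.
P(Urn II | evidence) = 0.007 / 1.147 ≈ 0.006.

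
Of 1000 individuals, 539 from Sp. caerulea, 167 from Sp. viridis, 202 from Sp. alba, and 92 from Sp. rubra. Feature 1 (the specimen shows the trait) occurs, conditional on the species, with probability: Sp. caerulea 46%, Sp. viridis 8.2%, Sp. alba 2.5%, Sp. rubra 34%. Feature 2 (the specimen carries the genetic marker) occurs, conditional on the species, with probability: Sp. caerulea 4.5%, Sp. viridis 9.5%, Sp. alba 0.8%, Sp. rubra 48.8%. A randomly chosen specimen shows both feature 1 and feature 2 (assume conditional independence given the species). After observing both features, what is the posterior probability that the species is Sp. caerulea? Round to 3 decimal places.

By Bayes' rule, posterior ∝ prior × likelihood:
  Sp. caerulea: 0.539 × 0.46 × 0.045 = 0.0111573
  Sp. viridis: 0.167 × 0.082 × 0.095 = 0.00130093
  Sp. alba: 0.202 × 0.025 × 0.008 = 0.0000404
  Sp. rubra: 0.092 × 0.34 × 0.488 = 0.01526464
Normalizing constant = 0.02776327.
P(Sp. caerulea | evidence) = 0.0111573 / 0.02776327 ≈ 0.402.

0.402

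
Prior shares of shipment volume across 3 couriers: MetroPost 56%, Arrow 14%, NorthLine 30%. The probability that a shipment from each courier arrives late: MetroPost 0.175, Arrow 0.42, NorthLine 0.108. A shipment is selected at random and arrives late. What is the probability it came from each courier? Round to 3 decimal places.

MetroPost 0.518, Arrow 0.311, NorthLine 0.171

By Bayes' rule, posterior ∝ prior × likelihood:
  MetroPost: 0.56 × 0.175 = 0.098
  Arrow: 0.14 × 0.42 = 0.0588
  NorthLine: 0.3 × 0.108 = 0.0324
Sum = 0.1892.
P(MetroPost | late) = 0.098/0.1892 ≈ 0.518
P(Arrow | late) = 0.0588/0.1892 ≈ 0.311
P(NorthLine | late) = 0.0324/0.1892 ≈ 0.171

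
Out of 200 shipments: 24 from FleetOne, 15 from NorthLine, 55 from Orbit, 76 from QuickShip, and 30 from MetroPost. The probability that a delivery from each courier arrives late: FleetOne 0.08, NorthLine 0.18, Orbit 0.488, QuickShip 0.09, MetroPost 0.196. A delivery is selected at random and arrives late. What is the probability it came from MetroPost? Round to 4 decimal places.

Prior × likelihood for each hypothesis:
  FleetOne: 0.12 × 0.08 = 0.0096
  NorthLine: 0.075 × 0.18 = 0.0135
  Orbit: 0.275 × 0.488 = 0.1342
  QuickShip: 0.38 × 0.09 = 0.0342
  MetroPost: 0.15 × 0.196 = 0.0294
Total = 0.2209.
P(MetroPost | evidence) = 0.0294 / 0.2209 ≈ 0.1331.

0.1331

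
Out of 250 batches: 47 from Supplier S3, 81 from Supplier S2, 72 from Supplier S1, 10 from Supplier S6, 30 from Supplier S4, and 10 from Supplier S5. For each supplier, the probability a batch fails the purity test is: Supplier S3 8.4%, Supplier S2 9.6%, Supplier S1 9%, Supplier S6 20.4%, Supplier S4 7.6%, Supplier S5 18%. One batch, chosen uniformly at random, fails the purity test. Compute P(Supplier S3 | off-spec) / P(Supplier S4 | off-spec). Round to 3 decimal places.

By Bayes' rule, posterior ∝ prior × likelihood:
  Supplier S3: 0.188 × 0.084 = 0.015792
  Supplier S2: 0.324 × 0.096 = 0.031104
  Supplier S1: 0.288 × 0.09 = 0.02592
  Supplier S6: 0.04 × 0.204 = 0.00816
  Supplier S4: 0.12 × 0.076 = 0.00912
  Supplier S5: 0.04 × 0.18 = 0.0072
Normalizing constant = 0.097296.
The ratio is 0.015792 / 0.00912 (the normalizer cancels) = 1.732.

1.732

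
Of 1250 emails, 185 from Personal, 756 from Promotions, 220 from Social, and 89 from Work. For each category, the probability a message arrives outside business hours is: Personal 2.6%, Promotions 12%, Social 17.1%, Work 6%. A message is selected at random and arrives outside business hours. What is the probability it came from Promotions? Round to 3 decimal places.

0.655

Prior × likelihood for each hypothesis:
  Personal: 0.148 × 0.026 = 0.003848
  Promotions: 0.6048 × 0.12 = 0.072576
  Social: 0.176 × 0.171 = 0.030096
  Work: 0.0712 × 0.06 = 0.004272
Total = 0.110792.
P(Promotions | evidence) = 0.072576 / 0.110792 ≈ 0.655.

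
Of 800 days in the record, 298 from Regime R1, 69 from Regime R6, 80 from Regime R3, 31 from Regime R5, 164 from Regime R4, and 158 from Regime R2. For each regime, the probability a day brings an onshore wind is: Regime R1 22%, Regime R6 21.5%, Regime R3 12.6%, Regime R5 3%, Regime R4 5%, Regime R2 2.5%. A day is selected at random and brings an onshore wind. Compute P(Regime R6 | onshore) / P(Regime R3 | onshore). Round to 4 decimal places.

1.4717

Compute prior × likelihood for every hypothesis:
  Regime R1: 0.3725 × 0.22 = 0.08195
  Regime R6: 0.08625 × 0.215 = 0.01854375
  Regime R3: 0.1 × 0.126 = 0.0126
  Regime R5: 0.03875 × 0.03 = 0.0011625
  Regime R4: 0.205 × 0.05 = 0.01025
  Regime R2: 0.1975 × 0.025 = 0.0049375
Normalizing constant = 0.12944375.
The ratio is 0.01854375 / 0.0126 (the normalizer cancels) = 1.4717.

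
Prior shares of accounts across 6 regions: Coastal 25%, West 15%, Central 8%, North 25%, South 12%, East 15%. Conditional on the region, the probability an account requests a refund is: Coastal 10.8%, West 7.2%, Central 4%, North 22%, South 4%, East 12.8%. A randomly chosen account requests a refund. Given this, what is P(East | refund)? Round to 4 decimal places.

Unnormalized posteriors (prior × likelihood):
  Coastal: 0.25 × 0.108 = 0.027
  West: 0.15 × 0.072 = 0.0108
  Central: 0.08 × 0.04 = 0.0032
  North: 0.25 × 0.22 = 0.055
  South: 0.12 × 0.04 = 0.0048
  East: 0.15 × 0.128 = 0.0192
Total = 0.12.
P(East | evidence) = 0.0192 / 0.12 ≈ 0.1600.

0.1600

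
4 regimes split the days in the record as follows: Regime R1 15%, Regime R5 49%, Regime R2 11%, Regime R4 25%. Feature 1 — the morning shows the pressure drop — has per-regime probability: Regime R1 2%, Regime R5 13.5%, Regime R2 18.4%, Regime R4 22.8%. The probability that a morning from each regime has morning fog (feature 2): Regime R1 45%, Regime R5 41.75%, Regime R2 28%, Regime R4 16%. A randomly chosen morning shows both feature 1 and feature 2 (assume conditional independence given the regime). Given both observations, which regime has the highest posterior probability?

By Bayes' rule, posterior ∝ prior × likelihood:
  Regime R1: 0.15 × 0.02 × 0.45 = 0.00135
  Regime R5: 0.49 × 0.135 × 0.4175 = 0.027617625
  Regime R2: 0.11 × 0.184 × 0.28 = 0.0056672
  Regime R4: 0.25 × 0.228 × 0.16 = 0.00912
Sum = 0.043754825.
Largest term belongs to Regime R5, so Regime R5 is most probable.

Regime R5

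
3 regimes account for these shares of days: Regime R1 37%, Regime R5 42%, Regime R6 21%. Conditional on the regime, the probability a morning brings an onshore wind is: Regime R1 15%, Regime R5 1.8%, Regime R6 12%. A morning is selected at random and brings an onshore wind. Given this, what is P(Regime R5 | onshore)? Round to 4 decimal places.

Compute prior × likelihood for every hypothesis:
  Regime R1: 0.37 × 0.15 = 0.0555
  Regime R5: 0.42 × 0.018 = 0.00756
  Regime R6: 0.21 × 0.12 = 0.0252
Total = 0.08826.
P(Regime R5 | evidence) = 0.00756 / 0.08826 ≈ 0.0857.

0.0857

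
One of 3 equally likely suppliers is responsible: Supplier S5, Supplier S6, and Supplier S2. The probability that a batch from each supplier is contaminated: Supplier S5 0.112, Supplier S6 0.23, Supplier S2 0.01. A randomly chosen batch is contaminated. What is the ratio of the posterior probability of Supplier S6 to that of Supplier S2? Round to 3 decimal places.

23.000

Since the prior is uniform, the posterior is proportional to the likelihood:
  Supplier S5: 0.112
  Supplier S6: 0.23
  Supplier S2: 0.01
Normalizing constant = 0.352.
The ratio is 0.23 / 0.01 (the normalizer cancels) = 23.000.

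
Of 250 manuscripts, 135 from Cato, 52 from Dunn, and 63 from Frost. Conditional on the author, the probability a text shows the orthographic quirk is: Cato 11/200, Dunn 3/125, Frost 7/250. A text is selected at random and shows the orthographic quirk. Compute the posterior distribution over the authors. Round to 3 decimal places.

Cato 0.711, Dunn 0.120, Frost 0.169

Prior × likelihood for each hypothesis:
  Cato: 0.54 × 0.055 = 0.0297
  Dunn: 0.208 × 0.024 = 0.004992
  Frost: 0.252 × 0.028 = 0.007056
Sum = 0.041748.
P(Cato | quirk) = 0.0297/0.041748 ≈ 0.711
P(Dunn | quirk) = 0.004992/0.041748 ≈ 0.120
P(Frost | quirk) = 0.007056/0.041748 ≈ 0.169
(Check: 0.711+0.120+0.169 = 1.000.)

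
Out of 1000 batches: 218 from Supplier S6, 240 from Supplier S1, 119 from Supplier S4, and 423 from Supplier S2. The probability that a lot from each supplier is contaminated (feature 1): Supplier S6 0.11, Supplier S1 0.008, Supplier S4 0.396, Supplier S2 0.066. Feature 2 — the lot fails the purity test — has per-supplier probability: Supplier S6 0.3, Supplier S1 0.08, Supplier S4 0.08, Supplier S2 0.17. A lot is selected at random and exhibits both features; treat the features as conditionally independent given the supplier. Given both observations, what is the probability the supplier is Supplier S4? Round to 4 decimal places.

0.2376

By Bayes' rule, posterior ∝ prior × likelihood:
  Supplier S6: 0.218 × 0.11 × 0.3 = 0.007194
  Supplier S1: 0.24 × 0.008 × 0.08 = 0.0001536
  Supplier S4: 0.119 × 0.396 × 0.08 = 0.00376992
  Supplier S2: 0.423 × 0.066 × 0.17 = 0.00474606
Sum = 0.01586358.
P(Supplier S4 | evidence) = 0.00376992 / 0.01586358 ≈ 0.2376.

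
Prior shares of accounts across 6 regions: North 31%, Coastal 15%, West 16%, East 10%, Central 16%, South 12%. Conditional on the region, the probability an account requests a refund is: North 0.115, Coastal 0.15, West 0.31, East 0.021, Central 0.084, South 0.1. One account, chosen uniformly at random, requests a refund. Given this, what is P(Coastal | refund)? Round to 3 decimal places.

0.166

By Bayes' rule, posterior ∝ prior × likelihood:
  North: 0.31 × 0.115 = 0.03565
  Coastal: 0.15 × 0.15 = 0.0225
  West: 0.16 × 0.31 = 0.0496
  East: 0.1 × 0.021 = 0.0021
  Central: 0.16 × 0.084 = 0.01344
  South: 0.12 × 0.1 = 0.012
Sum = 0.13529.
P(Coastal | evidence) = 0.0225 / 0.13529 ≈ 0.166.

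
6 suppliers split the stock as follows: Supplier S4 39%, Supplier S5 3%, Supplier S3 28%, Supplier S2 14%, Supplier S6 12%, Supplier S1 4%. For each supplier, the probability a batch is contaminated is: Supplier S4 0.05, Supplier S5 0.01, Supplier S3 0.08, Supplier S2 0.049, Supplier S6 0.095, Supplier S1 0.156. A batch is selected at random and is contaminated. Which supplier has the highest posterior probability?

By Bayes' rule, posterior ∝ prior × likelihood:
  Supplier S4: 0.39 × 0.05 = 0.0195
  Supplier S5: 0.03 × 0.01 = 0.0003
  Supplier S3: 0.28 × 0.08 = 0.0224
  Supplier S2: 0.14 × 0.049 = 0.00686
  Supplier S6: 0.12 × 0.095 = 0.0114
  Supplier S1: 0.04 × 0.156 = 0.00624
Total = 0.0667.
Largest term belongs to Supplier S3, so Supplier S3 is most probable.

Supplier S3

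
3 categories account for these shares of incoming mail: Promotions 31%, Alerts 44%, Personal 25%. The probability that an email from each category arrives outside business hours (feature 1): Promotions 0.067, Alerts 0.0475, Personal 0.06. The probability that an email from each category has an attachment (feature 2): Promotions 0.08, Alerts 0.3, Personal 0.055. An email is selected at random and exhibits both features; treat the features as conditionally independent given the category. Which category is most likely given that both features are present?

Alerts

Compute prior × likelihood for every hypothesis:
  Promotions: 0.31 × 0.067 × 0.08 = 0.0016616
  Alerts: 0.44 × 0.0475 × 0.3 = 0.00627
  Personal: 0.25 × 0.06 × 0.055 = 0.000825
Sum = 0.0087566.
Largest term belongs to Alerts, so Alerts is most probable.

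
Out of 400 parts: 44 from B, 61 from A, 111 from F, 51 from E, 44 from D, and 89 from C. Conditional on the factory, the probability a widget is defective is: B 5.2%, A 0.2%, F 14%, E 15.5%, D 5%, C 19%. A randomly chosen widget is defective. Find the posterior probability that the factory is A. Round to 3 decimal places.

By Bayes' rule, posterior ∝ prior × likelihood:
  B: 0.11 × 0.052 = 0.00572
  A: 0.1525 × 0.002 = 0.000305
  F: 0.2775 × 0.14 = 0.03885
  E: 0.1275 × 0.155 = 0.0197625
  D: 0.11 × 0.05 = 0.0055
  C: 0.2225 × 0.19 = 0.042275
Sum = 0.1124125.
P(A | evidence) = 0.000305 / 0.1124125 ≈ 0.003.

0.003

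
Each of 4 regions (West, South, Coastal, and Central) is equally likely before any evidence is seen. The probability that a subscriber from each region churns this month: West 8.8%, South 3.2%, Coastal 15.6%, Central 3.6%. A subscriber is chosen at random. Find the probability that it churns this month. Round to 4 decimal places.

0.0780

With a uniform prior (1/4 each), posterior ∝ likelihood:
  West: 0.088
  South: 0.032
  Coastal: 0.156
  Central: 0.036
P(churn) = (1/4) × (0.088 + 0.032 + 0.156 + 0.036) = 0.312/4 ≈ 0.0780.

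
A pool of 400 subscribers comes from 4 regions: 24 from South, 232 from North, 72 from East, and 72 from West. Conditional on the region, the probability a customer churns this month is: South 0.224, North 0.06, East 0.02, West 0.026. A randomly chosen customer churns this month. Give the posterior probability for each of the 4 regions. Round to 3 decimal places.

By Bayes' rule, posterior ∝ prior × likelihood:
  South: 0.06 × 0.224 = 0.01344
  North: 0.58 × 0.06 = 0.0348
  East: 0.18 × 0.02 = 0.0036
  West: 0.18 × 0.026 = 0.00468
Sum = 0.05652.
P(South | churn) = 0.01344/0.05652 ≈ 0.238
P(North | churn) = 0.0348/0.05652 ≈ 0.616
P(East | churn) = 0.0036/0.05652 ≈ 0.064
P(West | churn) = 0.00468/0.05652 ≈ 0.083

South 0.238, North 0.616, East 0.064, West 0.083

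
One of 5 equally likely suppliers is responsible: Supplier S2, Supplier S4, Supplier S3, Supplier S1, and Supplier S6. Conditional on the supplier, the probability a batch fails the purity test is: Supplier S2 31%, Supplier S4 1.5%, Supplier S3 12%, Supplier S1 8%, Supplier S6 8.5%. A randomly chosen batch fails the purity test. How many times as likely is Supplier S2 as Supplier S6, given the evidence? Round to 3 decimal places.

3.647

Since the prior is uniform, the posterior is proportional to the likelihood:
  Supplier S2: 0.31
  Supplier S4: 0.015
  Supplier S3: 0.12
  Supplier S1: 0.08
  Supplier S6: 0.085
Sum = 0.61.
The ratio is 0.31 / 0.085 (the normalizer cancels) = 3.647.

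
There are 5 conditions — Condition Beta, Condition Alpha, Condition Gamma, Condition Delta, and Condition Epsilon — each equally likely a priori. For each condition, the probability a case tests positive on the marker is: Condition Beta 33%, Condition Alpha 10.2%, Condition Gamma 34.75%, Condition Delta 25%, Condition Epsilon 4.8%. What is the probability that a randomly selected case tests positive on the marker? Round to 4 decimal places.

0.2155

With a uniform prior (1/5 each), posterior ∝ likelihood:
  Condition Beta: 0.33
  Condition Alpha: 0.102
  Condition Gamma: 0.3475
  Condition Delta: 0.25
  Condition Epsilon: 0.048
P(marker-positive) = (1/5) × (0.33 + 0.102 + 0.3475 + 0.25 + 0.048) = 1.0775/5 ≈ 0.2155.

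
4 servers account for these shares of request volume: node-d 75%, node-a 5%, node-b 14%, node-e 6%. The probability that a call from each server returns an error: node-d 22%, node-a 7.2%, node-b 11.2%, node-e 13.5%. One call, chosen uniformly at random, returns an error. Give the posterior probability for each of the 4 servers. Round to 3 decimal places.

Unnormalized posteriors (prior × likelihood):
  node-d: 0.75 × 0.22 = 0.165
  node-a: 0.05 × 0.072 = 0.0036
  node-b: 0.14 × 0.112 = 0.01568
  node-e: 0.06 × 0.135 = 0.0081
Sum = 0.19238.
P(node-d | error) = 0.165/0.19238 ≈ 0.858
P(node-a | error) = 0.0036/0.19238 ≈ 0.019
P(node-b | error) = 0.01568/0.19238 ≈ 0.082
P(node-e | error) = 0.0081/0.19238 ≈ 0.042
(Check: 0.858+0.019+0.082+0.042 = 1.001.)

node-d 0.858, node-a 0.019, node-b 0.082, node-e 0.042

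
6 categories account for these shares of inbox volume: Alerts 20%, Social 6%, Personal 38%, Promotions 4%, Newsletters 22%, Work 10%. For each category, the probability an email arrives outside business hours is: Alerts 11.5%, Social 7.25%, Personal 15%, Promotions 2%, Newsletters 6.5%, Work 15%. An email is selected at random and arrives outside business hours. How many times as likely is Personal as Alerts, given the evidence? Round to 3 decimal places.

2.478

Unnormalized posteriors (prior × likelihood):
  Alerts: 0.2 × 0.115 = 0.023
  Social: 0.06 × 0.0725 = 0.00435
  Personal: 0.38 × 0.15 = 0.057
  Promotions: 0.04 × 0.02 = 0.0008
  Newsletters: 0.22 × 0.065 = 0.0143
  Work: 0.1 × 0.15 = 0.015
Total = 0.11445.
The ratio is 0.057 / 0.023 (the normalizer cancels) = 2.478.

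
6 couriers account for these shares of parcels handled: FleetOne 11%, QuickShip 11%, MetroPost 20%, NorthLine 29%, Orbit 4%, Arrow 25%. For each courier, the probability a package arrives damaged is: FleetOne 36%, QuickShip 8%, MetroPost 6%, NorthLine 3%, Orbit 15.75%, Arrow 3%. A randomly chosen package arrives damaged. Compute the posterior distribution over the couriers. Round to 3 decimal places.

FleetOne 0.478, QuickShip 0.106, MetroPost 0.145, NorthLine 0.105, Orbit 0.076, Arrow 0.090

By Bayes' rule, posterior ∝ prior × likelihood:
  FleetOne: 0.11 × 0.36 = 0.0396
  QuickShip: 0.11 × 0.08 = 0.0088
  MetroPost: 0.2 × 0.06 = 0.012
  NorthLine: 0.29 × 0.03 = 0.0087
  Orbit: 0.04 × 0.1575 = 0.0063
  Arrow: 0.25 × 0.03 = 0.0075
Sum = 0.0829.
P(FleetOne | damaged) = 0.0396/0.0829 ≈ 0.478
P(QuickShip | damaged) = 0.0088/0.0829 ≈ 0.106
P(MetroPost | damaged) = 0.012/0.0829 ≈ 0.145
P(NorthLine | damaged) = 0.0087/0.0829 ≈ 0.105
P(Orbit | damaged) = 0.0063/0.0829 ≈ 0.076
P(Arrow | damaged) = 0.0075/0.0829 ≈ 0.090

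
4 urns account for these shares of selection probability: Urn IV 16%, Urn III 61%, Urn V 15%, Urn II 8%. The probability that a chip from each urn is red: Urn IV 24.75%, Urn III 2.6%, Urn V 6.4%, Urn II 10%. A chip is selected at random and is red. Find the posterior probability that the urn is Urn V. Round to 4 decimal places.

Prior × likelihood for each hypothesis:
  Urn IV: 0.16 × 0.2475 = 0.0396
  Urn III: 0.61 × 0.026 = 0.01586
  Urn V: 0.15 × 0.064 = 0.0096
  Urn II: 0.08 × 0.1 = 0.008
Normalizing constant = 0.07306.
P(Urn V | evidence) = 0.0096 / 0.07306 ≈ 0.1314.

0.1314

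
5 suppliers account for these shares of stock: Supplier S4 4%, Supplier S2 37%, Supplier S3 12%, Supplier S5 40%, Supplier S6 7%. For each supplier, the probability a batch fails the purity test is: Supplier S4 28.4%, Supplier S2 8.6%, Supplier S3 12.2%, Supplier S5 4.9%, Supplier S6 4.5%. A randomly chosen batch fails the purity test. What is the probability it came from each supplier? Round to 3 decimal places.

Supplier S4 0.141, Supplier S2 0.395, Supplier S3 0.182, Supplier S5 0.243, Supplier S6 0.039

Compute prior × likelihood for every hypothesis:
  Supplier S4: 0.04 × 0.284 = 0.01136
  Supplier S2: 0.37 × 0.086 = 0.03182
  Supplier S3: 0.12 × 0.122 = 0.01464
  Supplier S5: 0.4 × 0.049 = 0.0196
  Supplier S6: 0.07 × 0.045 = 0.00315
Total = 0.08057.
P(Supplier S4 | off-spec) = 0.01136/0.08057 ≈ 0.141
P(Supplier S2 | off-spec) = 0.03182/0.08057 ≈ 0.395
P(Supplier S3 | off-spec) = 0.01464/0.08057 ≈ 0.182
P(Supplier S5 | off-spec) = 0.0196/0.08057 ≈ 0.243
P(Supplier S6 | off-spec) = 0.00315/0.08057 ≈ 0.039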